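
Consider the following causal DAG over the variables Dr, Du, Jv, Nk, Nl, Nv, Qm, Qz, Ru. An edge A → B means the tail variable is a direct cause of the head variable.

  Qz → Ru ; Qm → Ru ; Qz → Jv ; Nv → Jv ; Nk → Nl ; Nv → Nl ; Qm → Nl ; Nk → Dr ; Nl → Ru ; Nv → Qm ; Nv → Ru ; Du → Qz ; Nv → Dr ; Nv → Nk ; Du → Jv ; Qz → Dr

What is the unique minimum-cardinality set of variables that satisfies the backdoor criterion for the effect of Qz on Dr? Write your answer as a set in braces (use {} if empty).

Variables eligible for adjustment (non-descendants of Qz, excluding Qz and Dr): {Du, Nk, Nl, Nv, Qm}.
Backdoor paths from Qz to Dr:
  P1: Qz <- Du -> Jv <- Nv -> Nk -> Dr
  P2: Qz <- Du -> Jv <- Nv -> Qm -> Nl <- Nk -> Dr
  P3: Qz <- Du -> Jv <- Nv -> Qm -> Ru <- Nl <- Nk -> Dr
  P4: Qz <- Du -> Jv <- Nv -> Dr
  P5: Qz <- Du -> Jv <- Nv -> Nl <- Nk -> Dr
  P6: Qz <- Du -> Jv <- Nv -> Ru <- Qm -> Nl <- Nk -> Dr
  P7: Qz <- Du -> Jv <- Nv -> Ru <- Nl <- Nk -> Dr
Each backdoor path contains an unconditioned collider, so every path is already blocked with the empty conditioning set:
  P1: blocked at collider Jv (neither it nor any descendant is in the conditioning set).
  P2: blocked at collider Jv (neither it nor any descendant is in the conditioning set).
  P3: blocked at collider Jv (neither it nor any descendant is in the conditioning set).
  P4: blocked at collider Jv (neither it nor any descendant is in the conditioning set).
  P5: blocked at collider Jv (neither it nor any descendant is in the conditioning set).
  P6: blocked at collider Jv (neither it nor any descendant is in the conditioning set).
  P7: blocked at collider Jv (neither it nor any descendant is in the conditioning set).
The empty set is therefore the unique smallest valid set.

{}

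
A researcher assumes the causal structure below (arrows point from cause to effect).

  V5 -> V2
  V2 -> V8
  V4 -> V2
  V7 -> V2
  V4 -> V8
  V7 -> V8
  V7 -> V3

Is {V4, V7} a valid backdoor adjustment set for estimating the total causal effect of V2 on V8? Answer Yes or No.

Backdoor paths from V2 to V8 (paths whose first edge points into V2):
  P1: V2 <- V7 -> V8
  P2: V2 <- V4 -> V8
Condition 1 (no descendant of V2 in the set): holds — descendants of V2 are {V8}; none are in {V4, V7}.
Condition 2 (every backdoor path blocked by {V4, V7}):
  P1: blocked at fork node V7 ∈ conditioning set.
  P2: blocked at fork node V4 ∈ conditioning set.
{V4, V7} satisfies the backdoor criterion.

Yes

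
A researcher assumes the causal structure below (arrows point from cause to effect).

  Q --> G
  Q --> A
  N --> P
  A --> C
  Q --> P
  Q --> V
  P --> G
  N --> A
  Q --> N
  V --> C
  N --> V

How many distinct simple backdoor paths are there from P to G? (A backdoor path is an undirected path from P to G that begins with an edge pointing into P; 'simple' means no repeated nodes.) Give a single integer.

6

A backdoor path from P to G is any simple undirected path whose first edge points into P (i.e. leaves P via a parent).
Parents of P: {N, Q}.
Enumerating:
  P1: P <- Q -> G
  P2: P <- N <- Q -> G
  P3: P <- N -> A <- Q -> G
  P4: P <- N -> A -> C <- V <- Q -> G
  P5: P <- N -> V <- Q -> G
  P6: P <- N -> V -> C <- A <- Q -> G
That exhausts the simple backdoor paths. Count: 6.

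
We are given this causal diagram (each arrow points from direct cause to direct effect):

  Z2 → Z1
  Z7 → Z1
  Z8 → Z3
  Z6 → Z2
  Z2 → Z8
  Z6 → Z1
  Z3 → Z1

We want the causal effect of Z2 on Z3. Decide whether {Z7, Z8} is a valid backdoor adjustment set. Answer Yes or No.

No

Backdoor paths from Z2 to Z3 (paths whose first edge points into Z2):
  P1: Z2 <- Z6 -> Z1 <- Z3
Condition 1 (no descendant of Z2 in the set): FAILS — Z8 is a descendant of Z2.
Condition 2 (every backdoor path blocked by {Z7, Z8}):
  P1: blocked at collider Z1 (neither it nor any descendant is in the conditioning set).
{Z7, Z8} does not satisfy the backdoor criterion.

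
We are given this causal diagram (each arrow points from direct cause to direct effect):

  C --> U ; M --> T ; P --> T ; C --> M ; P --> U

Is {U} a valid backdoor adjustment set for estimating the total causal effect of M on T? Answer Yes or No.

No

Backdoor paths from M to T (paths whose first edge points into M):
  P1: M <- C -> U <- P -> T
Condition 1 (no descendant of M in the set): holds — descendants of M are {T}; none are in {U}.
Condition 2 (every backdoor path blocked by {U}):
  P1: open — collider(s) U are conditioned on (or have a conditioned descendant) and no non-collider on the path is in the set.
{U} does not satisfy the backdoor criterion.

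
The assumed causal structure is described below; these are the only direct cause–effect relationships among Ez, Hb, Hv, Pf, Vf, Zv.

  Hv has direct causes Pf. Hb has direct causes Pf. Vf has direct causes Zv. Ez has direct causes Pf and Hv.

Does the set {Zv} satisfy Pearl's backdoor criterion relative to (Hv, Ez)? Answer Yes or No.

No

Backdoor paths from Hv to Ez (paths whose first edge points into Hv):
  P1: Hv <- Pf -> Ez
Condition 1 (no descendant of Hv in the set): holds — descendants of Hv are {Ez}; none are in {Zv}.
Condition 2 (every backdoor path blocked by {Zv}):
  P1: open — no interior node is in the conditioning set.
{Zv} does not satisfy the backdoor criterion.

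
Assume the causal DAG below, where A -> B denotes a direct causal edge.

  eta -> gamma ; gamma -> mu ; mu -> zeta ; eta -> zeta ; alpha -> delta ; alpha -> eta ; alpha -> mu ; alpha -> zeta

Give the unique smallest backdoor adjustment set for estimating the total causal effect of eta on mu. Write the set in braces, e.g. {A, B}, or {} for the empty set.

{alpha}

Variables eligible for adjustment (non-descendants of eta, excluding eta and mu): {alpha, delta}.
Backdoor paths from eta to mu:
  P1: eta <- alpha -> mu
  P2: eta <- alpha -> zeta <- mu
The empty set is not sufficient: P1 (eta <- alpha -> mu) has no collider blocking it and no conditioned non-collider, so it is open.
Try {alpha}:
  P1: blocked at fork node alpha ∈ conditioning set.
  P2: blocked at fork node alpha ∈ conditioning set.
{alpha} contains no descendant of eta and blocks every backdoor path.
No other singleton works — e.g. {delta} leaves P1 open — so {alpha} is the unique smallest valid adjustment set.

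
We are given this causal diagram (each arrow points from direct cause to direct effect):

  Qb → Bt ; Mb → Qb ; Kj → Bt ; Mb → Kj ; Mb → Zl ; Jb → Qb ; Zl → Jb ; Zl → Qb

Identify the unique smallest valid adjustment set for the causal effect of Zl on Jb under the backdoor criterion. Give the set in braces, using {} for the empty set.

{}

Variables eligible for adjustment (non-descendants of Zl, excluding Zl and Jb): {Kj, Mb}.
Backdoor paths from Zl to Jb:
  P1: Zl <- Mb -> Kj -> Bt <- Qb <- Jb
  P2: Zl <- Mb -> Qb <- Jb
Each backdoor path contains an unconditioned collider, so every path is already blocked with the empty conditioning set:
  P1: blocked at collider Bt (neither it nor any descendant is in the conditioning set).
  P2: blocked at collider Qb (neither it nor any descendant is in the conditioning set).
The empty set is therefore the unique smallest valid set.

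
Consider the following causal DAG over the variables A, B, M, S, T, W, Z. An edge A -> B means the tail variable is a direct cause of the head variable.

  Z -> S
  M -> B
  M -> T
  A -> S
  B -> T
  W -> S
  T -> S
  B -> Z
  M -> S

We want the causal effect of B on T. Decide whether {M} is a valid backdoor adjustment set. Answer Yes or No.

Yes

Backdoor paths from B to T (paths whose first edge points into B):
  P1: B <- M -> T
  P2: B <- M -> S <- T
Condition 1 (no descendant of B in the set): holds — descendants of B are {S, T, Z}; none are in {M}.
Condition 2 (every backdoor path blocked by {M}):
  P1: blocked at fork node M ∈ conditioning set.
  P2: blocked at fork node M ∈ conditioning set.
{M} satisfies the backdoor criterion.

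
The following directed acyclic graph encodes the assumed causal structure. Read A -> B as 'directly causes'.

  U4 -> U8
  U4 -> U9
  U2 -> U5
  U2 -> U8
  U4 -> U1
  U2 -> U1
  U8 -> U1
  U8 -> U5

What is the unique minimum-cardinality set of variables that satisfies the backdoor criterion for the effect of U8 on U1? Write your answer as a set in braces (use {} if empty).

{U2, U4}

Variables eligible for adjustment (non-descendants of U8, excluding U8 and U1): {U2, U4, U9}.
Backdoor paths from U8 to U1:
  P1: U8 <- U2 -> U1
  P2: U8 <- U4 -> U1
The empty set is not sufficient: P1 (U8 <- U2 -> U1) has no collider blocking it and no conditioned non-collider, so it is open.
Try {U2, U4}:
  P1: blocked at fork node U2 ∈ conditioning set.
  P2: blocked at fork node U4 ∈ conditioning set.
{U2, U4} contains no descendant of U8 and blocks every backdoor path.
Every element of {U2, U4} is needed (dropping U2 leaves P1 open; dropping U4 leaves P2 open), so no proper subset is valid.
Among all size-2 subsets of the eligible variables, only {U2, U4} blocks every backdoor path, so it is the unique smallest valid adjustment set.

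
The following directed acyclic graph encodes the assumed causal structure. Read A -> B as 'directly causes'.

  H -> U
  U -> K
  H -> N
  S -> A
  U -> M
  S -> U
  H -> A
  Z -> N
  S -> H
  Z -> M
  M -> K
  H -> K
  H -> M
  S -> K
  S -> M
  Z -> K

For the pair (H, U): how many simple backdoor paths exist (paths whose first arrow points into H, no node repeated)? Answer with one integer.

A backdoor path from H to U is any simple undirected path whose first edge points into H (i.e. leaves H via a parent).
Parents of H: {S}.
Enumerating:
  P1: H <- S -> U
  P2: H <- S -> M <- Z -> K <- U
  P3: H <- S -> M <- U
  P4: H <- S -> M -> K <- U
  P5: H <- S -> K <- Z -> M <- U
  P6: H <- S -> K <- U
  P7: H <- S -> K <- M <- U
That exhausts the simple backdoor paths. Count: 7.

7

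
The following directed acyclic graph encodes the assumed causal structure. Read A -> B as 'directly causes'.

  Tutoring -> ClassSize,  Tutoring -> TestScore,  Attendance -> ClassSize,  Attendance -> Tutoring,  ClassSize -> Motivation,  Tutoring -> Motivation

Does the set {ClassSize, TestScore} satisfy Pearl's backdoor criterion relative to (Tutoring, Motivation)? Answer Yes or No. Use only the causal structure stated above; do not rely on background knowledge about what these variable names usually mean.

No

Backdoor paths from Tutoring to Motivation (paths whose first edge points into Tutoring):
  P1: Tutoring <- Attendance -> ClassSize -> Motivation
Condition 1 (no descendant of Tutoring in the set): FAILS — ClassSize and TestScore are descendants of Tutoring.
Condition 2 (every backdoor path blocked by {ClassSize, TestScore}):
  P1: blocked at chain node ClassSize ∈ conditioning set.
{ClassSize, TestScore} does not satisfy the backdoor criterion.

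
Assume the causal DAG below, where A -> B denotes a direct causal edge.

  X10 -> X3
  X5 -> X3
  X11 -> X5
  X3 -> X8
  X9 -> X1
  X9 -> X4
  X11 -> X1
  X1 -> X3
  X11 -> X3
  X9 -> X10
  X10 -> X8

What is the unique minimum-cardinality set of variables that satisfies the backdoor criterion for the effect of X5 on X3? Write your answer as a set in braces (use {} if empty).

Variables eligible for adjustment (non-descendants of X5, excluding X5 and X3): {X1, X10, X11, X4, X9}.
Backdoor paths from X5 to X3:
  P1: X5 <- X11 -> X1 <- X9 -> X10 -> X3
  P2: X5 <- X11 -> X1 <- X9 -> X10 -> X8 <- X3
  P3: X5 <- X11 -> X1 -> X3
  P4: X5 <- X11 -> X3
The empty set is not sufficient: P3 (X5 <- X11 -> X1 -> X3) has no collider blocking it and no conditioned non-collider, so it is open.
Try {X11}:
  P1: blocked at fork node X11 ∈ conditioning set.
  P2: blocked at fork node X11 ∈ conditioning set.
  P3: blocked at fork node X11 ∈ conditioning set.
  P4: blocked at fork node X11 ∈ conditioning set.
{X11} contains no descendant of X5 and blocks every backdoor path.
No other singleton works — e.g. {X9} leaves P3 open — so {X11} is the unique smallest valid adjustment set.

{X11}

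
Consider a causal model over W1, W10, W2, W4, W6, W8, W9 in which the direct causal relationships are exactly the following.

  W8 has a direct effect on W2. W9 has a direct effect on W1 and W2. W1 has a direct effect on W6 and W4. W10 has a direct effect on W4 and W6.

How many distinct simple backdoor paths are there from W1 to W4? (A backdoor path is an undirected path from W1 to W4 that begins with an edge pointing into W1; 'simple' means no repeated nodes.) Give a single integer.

0

A backdoor path from W1 to W4 is any simple undirected path whose first edge points into W1 (i.e. leaves W1 via a parent).
Parents of W1: {W9}.
No simple path from any parent of W1 reaches W4 without revisiting W1, so there are no backdoor paths.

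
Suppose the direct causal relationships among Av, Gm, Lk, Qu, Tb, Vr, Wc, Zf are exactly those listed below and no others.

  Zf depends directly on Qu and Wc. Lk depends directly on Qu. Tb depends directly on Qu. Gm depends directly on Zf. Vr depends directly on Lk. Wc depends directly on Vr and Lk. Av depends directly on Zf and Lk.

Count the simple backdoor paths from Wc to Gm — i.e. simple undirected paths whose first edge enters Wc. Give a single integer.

4

A backdoor path from Wc to Gm is any simple undirected path whose first edge points into Wc (i.e. leaves Wc via a parent).
Parents of Wc: {Lk, Vr}.
Enumerating:
  P1: Wc <- Lk <- Qu -> Zf -> Gm
  P2: Wc <- Lk -> Av <- Zf -> Gm
  P3: Wc <- Vr <- Lk <- Qu -> Zf -> Gm
  P4: Wc <- Vr <- Lk -> Av <- Zf -> Gm
That exhausts the simple backdoor paths. Count: 4.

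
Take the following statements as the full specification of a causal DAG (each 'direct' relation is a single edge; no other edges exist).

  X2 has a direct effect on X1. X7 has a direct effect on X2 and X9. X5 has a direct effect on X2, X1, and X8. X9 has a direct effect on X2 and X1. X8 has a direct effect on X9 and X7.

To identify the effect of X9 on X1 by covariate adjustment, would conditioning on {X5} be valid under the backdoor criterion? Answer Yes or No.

No

Backdoor paths from X9 to X1 (paths whose first edge points into X9):
  P1: X9 <- X8 <- X5 -> X2 -> X1
  P2: X9 <- X8 <- X5 -> X1
  P3: X9 <- X8 -> X7 -> X2 <- X5 -> X1
  P4: X9 <- X8 -> X7 -> X2 -> X1
  P5: X9 <- X7 <- X8 <- X5 -> X2 -> X1
  P6: X9 <- X7 <- X8 <- X5 -> X1
  P7: X9 <- X7 -> X2 <- X5 -> X1
  P8: X9 <- X7 -> X2 -> X1
Condition 1 (no descendant of X9 in the set): holds — descendants of X9 are {X1, X2}; none are in {X5}.
Condition 2 (every backdoor path blocked by {X5}):
  P1: blocked at fork node X5 ∈ conditioning set.
  P2: blocked at fork node X5 ∈ conditioning set.
  P3: blocked at collider X2 (neither it nor any descendant is in the conditioning set).
  P4: open — no interior node is in the conditioning set.
  P5: blocked at fork node X5 ∈ conditioning set.
  P6: blocked at fork node X5 ∈ conditioning set.
  P7: blocked at collider X2 (neither it nor any descendant is in the conditioning set).
  P8: open — no interior node is in the conditioning set.
{X5} does not satisfy the backdoor criterion.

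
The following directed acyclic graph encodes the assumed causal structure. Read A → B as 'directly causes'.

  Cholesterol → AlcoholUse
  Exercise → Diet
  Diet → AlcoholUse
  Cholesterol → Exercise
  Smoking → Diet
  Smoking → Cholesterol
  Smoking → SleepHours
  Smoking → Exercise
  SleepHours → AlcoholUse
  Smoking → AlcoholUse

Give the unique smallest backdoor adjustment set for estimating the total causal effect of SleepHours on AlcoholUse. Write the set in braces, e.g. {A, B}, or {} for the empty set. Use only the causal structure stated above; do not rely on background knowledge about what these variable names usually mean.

{Smoking}

Variables eligible for adjustment (non-descendants of SleepHours, excluding SleepHours and AlcoholUse): {Cholesterol, Diet, Exercise, Smoking}.
Backdoor paths from SleepHours to AlcoholUse:
  P1: SleepHours <- Smoking -> Cholesterol -> Exercise -> Diet -> AlcoholUse
  P2: SleepHours <- Smoking -> Cholesterol -> AlcoholUse
  P3: SleepHours <- Smoking -> Exercise <- Cholesterol -> AlcoholUse
  P4: SleepHours <- Smoking -> Exercise -> Diet -> AlcoholUse
  P5: SleepHours <- Smoking -> Diet <- Exercise <- Cholesterol -> AlcoholUse
  P6: SleepHours <- Smoking -> Diet -> AlcoholUse
  P7: SleepHours <- Smoking -> AlcoholUse
The empty set is not sufficient: P1 (SleepHours <- Smoking -> Cholesterol -> Exercise -> Diet -> AlcoholUse) has no collider blocking it and no conditioned non-collider, so it is open.
Try {Smoking}:
  P1: blocked at fork node Smoking ∈ conditioning set.
  P2: blocked at fork node Smoking ∈ conditioning set.
  P3: blocked at fork node Smoking ∈ conditioning set.
  P4: blocked at fork node Smoking ∈ conditioning set.
  P5: blocked at fork node Smoking ∈ conditioning set.
  P6: blocked at fork node Smoking ∈ conditioning set.
  P7: blocked at fork node Smoking ∈ conditioning set.
{Smoking} contains no descendant of SleepHours and blocks every backdoor path.
No other singleton works — e.g. {Cholesterol} leaves P4 open — so {Smoking} is the unique smallest valid adjustment set.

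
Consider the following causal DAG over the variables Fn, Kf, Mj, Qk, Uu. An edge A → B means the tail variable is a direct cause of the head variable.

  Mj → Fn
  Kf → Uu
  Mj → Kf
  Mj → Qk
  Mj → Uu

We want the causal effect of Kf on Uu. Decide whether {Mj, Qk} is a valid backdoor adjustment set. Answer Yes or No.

Backdoor paths from Kf to Uu (paths whose first edge points into Kf):
  P1: Kf <- Mj -> Uu
Condition 1 (no descendant of Kf in the set): holds — descendants of Kf are {Uu}; none are in {Mj, Qk}.
Condition 2 (every backdoor path blocked by {Mj, Qk}):
  P1: blocked at fork node Mj ∈ conditioning set.
{Mj, Qk} satisfies the backdoor criterion.

Yes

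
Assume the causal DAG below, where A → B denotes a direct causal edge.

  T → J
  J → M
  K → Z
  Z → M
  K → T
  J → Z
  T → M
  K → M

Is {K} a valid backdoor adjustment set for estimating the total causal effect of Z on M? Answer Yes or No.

No

Backdoor paths from Z to M (paths whose first edge points into Z):
  P1: Z <- K -> T -> J -> M
  P2: Z <- K -> T -> M
  P3: Z <- K -> M
  P4: Z <- J <- T <- K -> M
  P5: Z <- J <- T -> M
  P6: Z <- J -> M
Condition 1 (no descendant of Z in the set): holds — descendants of Z are {M}; none are in {K}.
Condition 2 (every backdoor path blocked by {K}):
  P1: blocked at fork node K ∈ conditioning set.
  P2: blocked at fork node K ∈ conditioning set.
  P3: blocked at fork node K ∈ conditioning set.
  P4: blocked at fork node K ∈ conditioning set.
  P5: open — no interior node is in the conditioning set.
  P6: open — no interior node is in the conditioning set.
{K} does not satisfy the backdoor criterion.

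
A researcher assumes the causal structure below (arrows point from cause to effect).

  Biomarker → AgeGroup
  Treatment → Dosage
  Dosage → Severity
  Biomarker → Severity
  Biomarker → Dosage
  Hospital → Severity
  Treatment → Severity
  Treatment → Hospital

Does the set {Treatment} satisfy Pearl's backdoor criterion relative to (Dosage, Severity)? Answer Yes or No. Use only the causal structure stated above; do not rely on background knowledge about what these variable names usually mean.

Backdoor paths from Dosage to Severity (paths whose first edge points into Dosage):
  P1: Dosage <- Treatment -> Hospital -> Severity
  P2: Dosage <- Treatment -> Severity
  P3: Dosage <- Biomarker -> Severity
Condition 1 (no descendant of Dosage in the set): holds — descendants of Dosage are {Severity}; none are in {Treatment}.
Condition 2 (every backdoor path blocked by {Treatment}):
  P1: blocked at fork node Treatment ∈ conditioning set.
  P2: blocked at fork node Treatment ∈ conditioning set.
  P3: open — no interior node is in the conditioning set.
{Treatment} does not satisfy the backdoor criterion.

No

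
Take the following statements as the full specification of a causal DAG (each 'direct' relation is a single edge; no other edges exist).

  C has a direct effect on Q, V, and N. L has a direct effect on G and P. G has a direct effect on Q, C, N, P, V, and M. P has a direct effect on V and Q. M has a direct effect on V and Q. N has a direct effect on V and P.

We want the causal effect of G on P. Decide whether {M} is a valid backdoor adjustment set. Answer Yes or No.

No

Backdoor paths from G to P (paths whose first edge points into G):
  P1: G <- L -> P
Condition 1 (no descendant of G in the set): FAILS — M is a descendant of G.
Condition 2 (every backdoor path blocked by {M}):
  P1: open — no interior node is in the conditioning set.
{M} does not satisfy the backdoor criterion.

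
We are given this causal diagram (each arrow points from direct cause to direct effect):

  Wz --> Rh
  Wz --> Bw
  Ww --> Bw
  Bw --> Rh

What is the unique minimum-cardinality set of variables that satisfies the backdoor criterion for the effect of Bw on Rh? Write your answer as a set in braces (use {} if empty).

Variables eligible for adjustment (non-descendants of Bw, excluding Bw and Rh): {Ww, Wz}.
Backdoor paths from Bw to Rh:
  P1: Bw <- Wz -> Rh
The empty set is not sufficient: P1 (Bw <- Wz -> Rh) has no collider blocking it and no conditioned non-collider, so it is open.
Try {Wz}:
  P1: blocked at fork node Wz ∈ conditioning set.
{Wz} contains no descendant of Bw and blocks every backdoor path.
No other singleton works — e.g. {Ww} leaves P1 open — so {Wz} is the unique smallest valid adjustment set.

{Wz}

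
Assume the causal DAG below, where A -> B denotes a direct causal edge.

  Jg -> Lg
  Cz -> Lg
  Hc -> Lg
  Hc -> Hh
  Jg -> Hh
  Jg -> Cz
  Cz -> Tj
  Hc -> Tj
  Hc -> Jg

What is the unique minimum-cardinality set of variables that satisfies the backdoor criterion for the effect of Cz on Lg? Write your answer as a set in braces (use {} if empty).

Variables eligible for adjustment (non-descendants of Cz, excluding Cz and Lg): {Hc, Hh, Jg}.
Backdoor paths from Cz to Lg:
  P1: Cz <- Jg <- Hc -> Lg
  P2: Cz <- Jg -> Hh <- Hc -> Lg
  P3: Cz <- Jg -> Lg
The empty set is not sufficient: P1 (Cz <- Jg <- Hc -> Lg) has no collider blocking it and no conditioned non-collider, so it is open.
Try {Jg}:
  P1: blocked at chain node Jg ∈ conditioning set.
  P2: blocked at fork node Jg ∈ conditioning set.
  P3: blocked at fork node Jg ∈ conditioning set.
{Jg} contains no descendant of Cz and blocks every backdoor path.
No other singleton works — e.g. {Hc} leaves P3 open — so {Jg} is the unique smallest valid adjustment set.

{Jg}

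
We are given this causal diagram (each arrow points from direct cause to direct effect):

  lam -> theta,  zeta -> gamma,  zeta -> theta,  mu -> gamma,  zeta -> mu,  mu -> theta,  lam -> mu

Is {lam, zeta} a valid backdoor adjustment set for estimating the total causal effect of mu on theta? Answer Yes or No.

Yes

Backdoor paths from mu to theta (paths whose first edge points into mu):
  P1: mu <- zeta -> theta
  P2: mu <- lam -> theta
Condition 1 (no descendant of mu in the set): holds — descendants of mu are {gamma, theta}; none are in {lam, zeta}.
Condition 2 (every backdoor path blocked by {lam, zeta}):
  P1: blocked at fork node zeta ∈ conditioning set.
  P2: blocked at fork node lam ∈ conditioning set.
{lam, zeta} satisfies the backdoor criterion.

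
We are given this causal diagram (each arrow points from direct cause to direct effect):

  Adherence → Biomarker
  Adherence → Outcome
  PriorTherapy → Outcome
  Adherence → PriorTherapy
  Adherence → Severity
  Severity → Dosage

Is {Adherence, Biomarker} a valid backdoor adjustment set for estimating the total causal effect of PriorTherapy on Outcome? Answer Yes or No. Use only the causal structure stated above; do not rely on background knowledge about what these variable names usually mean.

Yes

Backdoor paths from PriorTherapy to Outcome (paths whose first edge points into PriorTherapy):
  P1: PriorTherapy <- Adherence -> Outcome
Condition 1 (no descendant of PriorTherapy in the set): holds — descendants of PriorTherapy are {Outcome}; none are in {Adherence, Biomarker}.
Condition 2 (every backdoor path blocked by {Adherence, Biomarker}):
  P1: blocked at fork node Adherence ∈ conditioning set.
{Adherence, Biomarker} satisfies the backdoor criterion.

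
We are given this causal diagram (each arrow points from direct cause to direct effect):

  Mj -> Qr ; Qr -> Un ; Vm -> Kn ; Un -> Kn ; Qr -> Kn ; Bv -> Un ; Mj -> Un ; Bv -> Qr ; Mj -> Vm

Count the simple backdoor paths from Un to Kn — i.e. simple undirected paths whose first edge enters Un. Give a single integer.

6

A backdoor path from Un to Kn is any simple undirected path whose first edge points into Un (i.e. leaves Un via a parent).
Parents of Un: {Bv, Mj, Qr}.
Enumerating:
  P1: Un <- Bv -> Qr <- Mj -> Vm -> Kn
  P2: Un <- Bv -> Qr -> Kn
  P3: Un <- Mj -> Vm -> Kn
  P4: Un <- Mj -> Qr -> Kn
  P5: Un <- Qr <- Mj -> Vm -> Kn
  P6: Un <- Qr -> Kn
That exhausts the simple backdoor paths. Count: 6.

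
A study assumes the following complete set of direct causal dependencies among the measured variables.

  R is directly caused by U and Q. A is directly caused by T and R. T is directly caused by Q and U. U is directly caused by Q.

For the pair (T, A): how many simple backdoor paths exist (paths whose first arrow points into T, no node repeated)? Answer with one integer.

4

A backdoor path from T to A is any simple undirected path whose first edge points into T (i.e. leaves T via a parent).
Parents of T: {Q, U}.
Enumerating:
  P1: T <- Q -> U -> R -> A
  P2: T <- Q -> R -> A
  P3: T <- U <- Q -> R -> A
  P4: T <- U -> R -> A
That exhausts the simple backdoor paths. Count: 4.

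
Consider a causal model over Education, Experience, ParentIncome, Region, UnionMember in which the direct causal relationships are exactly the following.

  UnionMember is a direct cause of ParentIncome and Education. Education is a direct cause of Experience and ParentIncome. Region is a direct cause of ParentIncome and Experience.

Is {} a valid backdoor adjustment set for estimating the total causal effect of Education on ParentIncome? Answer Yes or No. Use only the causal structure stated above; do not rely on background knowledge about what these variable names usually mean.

Backdoor paths from Education to ParentIncome (paths whose first edge points into Education):
  P1: Education <- UnionMember -> ParentIncome
Condition 1 (no descendant of Education in the set): holds — descendants of Education are {Experience, ParentIncome}; none are in {}.
Condition 2 (every backdoor path blocked by {}):
  P1: open — no interior node is in the conditioning set.
{} does not satisfy the backdoor criterion.

No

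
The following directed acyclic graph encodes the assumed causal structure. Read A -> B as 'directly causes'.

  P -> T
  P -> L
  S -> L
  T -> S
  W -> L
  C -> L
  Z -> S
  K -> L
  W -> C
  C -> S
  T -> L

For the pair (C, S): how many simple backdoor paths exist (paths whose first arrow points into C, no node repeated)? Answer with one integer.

3

A backdoor path from C to S is any simple undirected path whose first edge points into C (i.e. leaves C via a parent).
Parents of C: {W}.
Enumerating:
  P1: C <- W -> L <- P -> T -> S
  P2: C <- W -> L <- T -> S
  P3: C <- W -> L <- S
That exhausts the simple backdoor paths. Count: 3.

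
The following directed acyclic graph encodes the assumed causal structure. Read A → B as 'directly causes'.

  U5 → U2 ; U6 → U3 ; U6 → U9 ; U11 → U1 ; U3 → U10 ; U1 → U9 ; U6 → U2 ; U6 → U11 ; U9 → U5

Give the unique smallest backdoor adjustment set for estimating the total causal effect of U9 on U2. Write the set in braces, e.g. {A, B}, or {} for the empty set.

Variables eligible for adjustment (non-descendants of U9, excluding U9 and U2): {U1, U10, U11, U3, U6}.
Backdoor paths from U9 to U2:
  P1: U9 <- U6 -> U2
  P2: U9 <- U1 <- U11 <- U6 -> U2
The empty set is not sufficient: P1 (U9 <- U6 -> U2) has no collider blocking it and no conditioned non-collider, so it is open.
Try {U6}:
  P1: blocked at fork node U6 ∈ conditioning set.
  P2: blocked at fork node U6 ∈ conditioning set.
{U6} contains no descendant of U9 and blocks every backdoor path.
No other singleton works — e.g. {U11} leaves P1 open — so {U6} is the unique smallest valid adjustment set.

{U6}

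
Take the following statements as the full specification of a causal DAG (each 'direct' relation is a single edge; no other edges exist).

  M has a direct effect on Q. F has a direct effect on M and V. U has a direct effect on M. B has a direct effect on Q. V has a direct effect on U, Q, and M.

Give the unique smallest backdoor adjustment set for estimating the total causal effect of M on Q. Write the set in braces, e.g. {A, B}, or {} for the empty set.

Variables eligible for adjustment (non-descendants of M, excluding M and Q): {B, F, U, V}.
Backdoor paths from M to Q:
  P1: M <- F -> V -> Q
  P2: M <- V -> Q
  P3: M <- U <- V -> Q
The empty set is not sufficient: P1 (M <- F -> V -> Q) has no collider blocking it and no conditioned non-collider, so it is open.
Try {V}:
  P1: blocked at chain node V ∈ conditioning set.
  P2: blocked at fork node V ∈ conditioning set.
  P3: blocked at fork node V ∈ conditioning set.
{V} contains no descendant of M and blocks every backdoor path.
No other singleton works — e.g. {F} leaves P2 open — so {V} is the unique smallest valid adjustment set.

{V}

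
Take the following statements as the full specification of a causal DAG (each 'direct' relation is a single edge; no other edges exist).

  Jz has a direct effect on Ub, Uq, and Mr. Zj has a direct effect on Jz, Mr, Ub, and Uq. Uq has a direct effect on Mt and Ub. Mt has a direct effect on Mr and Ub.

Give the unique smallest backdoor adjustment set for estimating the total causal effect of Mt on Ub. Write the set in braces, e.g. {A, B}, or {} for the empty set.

Variables eligible for adjustment (non-descendants of Mt, excluding Mt and Ub): {Jz, Uq, Zj}.
Backdoor paths from Mt to Ub:
  P1: Mt <- Uq <- Zj -> Jz -> Ub
  P2: Mt <- Uq <- Zj -> Mr <- Jz -> Ub
  P3: Mt <- Uq <- Zj -> Ub
  P4: Mt <- Uq <- Jz <- Zj -> Ub
  P5: Mt <- Uq <- Jz -> Mr <- Zj -> Ub
  P6: Mt <- Uq <- Jz -> Ub
  P7: Mt <- Uq -> Ub
The empty set is not sufficient: P1 (Mt <- Uq <- Zj -> Jz -> Ub) has no collider blocking it and no conditioned non-collider, so it is open.
Try {Uq}:
  P1: blocked at chain node Uq ∈ conditioning set.
  P2: blocked at chain node Uq ∈ conditioning set.
  P3: blocked at chain node Uq ∈ conditioning set.
  P4: blocked at chain node Uq ∈ conditioning set.
  P5: blocked at chain node Uq ∈ conditioning set.
  P6: blocked at chain node Uq ∈ conditioning set.
  P7: blocked at fork node Uq ∈ conditioning set.
{Uq} contains no descendant of Mt and blocks every backdoor path.
No other singleton works — e.g. {Zj} leaves P6 open — so {Uq} is the unique smallest valid adjustment set.

{Uq}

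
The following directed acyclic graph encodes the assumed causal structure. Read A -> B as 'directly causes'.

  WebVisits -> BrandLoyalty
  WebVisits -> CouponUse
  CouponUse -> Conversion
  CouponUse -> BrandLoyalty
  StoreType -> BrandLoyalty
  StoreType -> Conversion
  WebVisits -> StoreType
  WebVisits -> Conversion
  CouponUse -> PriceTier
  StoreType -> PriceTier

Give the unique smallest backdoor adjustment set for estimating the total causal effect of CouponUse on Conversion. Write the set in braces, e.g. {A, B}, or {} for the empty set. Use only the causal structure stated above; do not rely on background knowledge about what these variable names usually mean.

{WebVisits}

Variables eligible for adjustment (non-descendants of CouponUse, excluding CouponUse and Conversion): {StoreType, WebVisits}.
Backdoor paths from CouponUse to Conversion:
  P1: CouponUse <- WebVisits -> StoreType -> Conversion
  P2: CouponUse <- WebVisits -> Conversion
  P3: CouponUse <- WebVisits -> BrandLoyalty <- StoreType -> Conversion
The empty set is not sufficient: P1 (CouponUse <- WebVisits -> StoreType -> Conversion) has no collider blocking it and no conditioned non-collider, so it is open.
Try {WebVisits}:
  P1: blocked at fork node WebVisits ∈ conditioning set.
  P2: blocked at fork node WebVisits ∈ conditioning set.
  P3: blocked at fork node WebVisits ∈ conditioning set.
{WebVisits} contains no descendant of CouponUse and blocks every backdoor path.
No other singleton works — e.g. {StoreType} leaves P2 open — so {WebVisits} is the unique smallest valid adjustment set.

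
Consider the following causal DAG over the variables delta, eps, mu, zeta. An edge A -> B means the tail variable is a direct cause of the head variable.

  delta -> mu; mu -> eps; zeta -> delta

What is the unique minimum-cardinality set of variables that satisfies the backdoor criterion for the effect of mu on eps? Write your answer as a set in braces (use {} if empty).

{}

Variables eligible for adjustment (non-descendants of mu, excluding mu and eps): {delta, zeta}.
Backdoor paths from mu to eps:
  (none)
With no backdoor paths the empty set already satisfies the criterion, and it is trivially minimal.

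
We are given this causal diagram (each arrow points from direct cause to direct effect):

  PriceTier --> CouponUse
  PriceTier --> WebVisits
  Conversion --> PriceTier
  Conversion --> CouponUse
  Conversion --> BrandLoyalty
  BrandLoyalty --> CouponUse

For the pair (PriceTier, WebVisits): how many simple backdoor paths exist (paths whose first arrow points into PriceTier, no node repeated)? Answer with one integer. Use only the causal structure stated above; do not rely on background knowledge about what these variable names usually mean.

0

A backdoor path from PriceTier to WebVisits is any simple undirected path whose first edge points into PriceTier (i.e. leaves PriceTier via a parent).
Parents of PriceTier: {Conversion}.
No simple path from any parent of PriceTier reaches WebVisits without revisiting PriceTier, so there are no backdoor paths.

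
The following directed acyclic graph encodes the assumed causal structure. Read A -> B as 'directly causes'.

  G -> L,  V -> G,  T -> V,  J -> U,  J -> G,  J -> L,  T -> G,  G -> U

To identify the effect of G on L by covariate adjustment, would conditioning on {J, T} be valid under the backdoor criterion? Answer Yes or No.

Yes

Backdoor paths from G to L (paths whose first edge points into G):
  P1: G <- J -> L
Condition 1 (no descendant of G in the set): holds — descendants of G are {L, U}; none are in {J, T}.
Condition 2 (every backdoor path blocked by {J, T}):
  P1: blocked at fork node J ∈ conditioning set.
{J, T} satisfies the backdoor criterion.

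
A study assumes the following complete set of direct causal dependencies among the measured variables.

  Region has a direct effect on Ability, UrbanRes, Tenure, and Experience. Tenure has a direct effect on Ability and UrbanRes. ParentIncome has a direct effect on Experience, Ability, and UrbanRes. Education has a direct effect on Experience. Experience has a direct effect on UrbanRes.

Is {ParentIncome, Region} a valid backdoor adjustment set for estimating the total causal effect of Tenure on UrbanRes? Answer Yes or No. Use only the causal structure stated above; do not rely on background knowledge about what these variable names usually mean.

Yes

Backdoor paths from Tenure to UrbanRes (paths whose first edge points into Tenure):
  P1: Tenure <- Region -> Ability <- ParentIncome -> Experience -> UrbanRes
  P2: Tenure <- Region -> Ability <- ParentIncome -> UrbanRes
  P3: Tenure <- Region -> Experience <- ParentIncome -> UrbanRes
  P4: Tenure <- Region -> Experience -> UrbanRes
  P5: Tenure <- Region -> UrbanRes
Condition 1 (no descendant of Tenure in the set): holds — descendants of Tenure are {Ability, UrbanRes}; none are in {ParentIncome, Region}.
Condition 2 (every backdoor path blocked by {ParentIncome, Region}):
  P1: blocked at fork node Region ∈ conditioning set.
  P2: blocked at fork node Region ∈ conditioning set.
  P3: blocked at fork node Region ∈ conditioning set.
  P4: blocked at fork node Region ∈ conditioning set.
  P5: blocked at fork node Region ∈ conditioning set.
{ParentIncome, Region} satisfies the backdoor criterion.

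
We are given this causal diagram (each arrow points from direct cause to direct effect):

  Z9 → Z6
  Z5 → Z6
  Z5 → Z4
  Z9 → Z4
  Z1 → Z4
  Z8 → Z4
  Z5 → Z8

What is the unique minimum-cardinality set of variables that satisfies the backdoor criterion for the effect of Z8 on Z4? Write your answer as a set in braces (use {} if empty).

{Z5}

Variables eligible for adjustment (non-descendants of Z8, excluding Z8 and Z4): {Z1, Z5, Z6, Z9}.
Backdoor paths from Z8 to Z4:
  P1: Z8 <- Z5 -> Z6 <- Z9 -> Z4
  P2: Z8 <- Z5 -> Z4
The empty set is not sufficient: P2 (Z8 <- Z5 -> Z4) has no collider blocking it and no conditioned non-collider, so it is open.
Try {Z5}:
  P1: blocked at fork node Z5 ∈ conditioning set.
  P2: blocked at fork node Z5 ∈ conditioning set.
{Z5} contains no descendant of Z8 and blocks every backdoor path.
No other singleton works — e.g. {Z9} leaves P2 open — so {Z5} is the unique smallest valid adjustment set.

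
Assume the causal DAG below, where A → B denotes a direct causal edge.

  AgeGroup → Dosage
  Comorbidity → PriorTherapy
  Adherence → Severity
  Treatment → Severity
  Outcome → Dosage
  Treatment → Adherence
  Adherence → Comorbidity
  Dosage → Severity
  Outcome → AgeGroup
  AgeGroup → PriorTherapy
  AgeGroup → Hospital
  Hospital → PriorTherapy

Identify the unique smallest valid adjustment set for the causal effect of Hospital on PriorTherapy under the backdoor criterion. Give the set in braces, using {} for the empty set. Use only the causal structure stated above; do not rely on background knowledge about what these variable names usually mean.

Variables eligible for adjustment (non-descendants of Hospital, excluding Hospital and PriorTherapy): {Adherence, AgeGroup, Comorbidity, Dosage, Outcome, Severity, Treatment}.
Backdoor paths from Hospital to PriorTherapy:
  P1: Hospital <- AgeGroup <- Outcome -> Dosage -> Severity <- Treatment -> Adherence -> Comorbidity -> PriorTherapy
  P2: Hospital <- AgeGroup <- Outcome -> Dosage -> Severity <- Adherence -> Comorbidity -> PriorTherapy
  P3: Hospital <- AgeGroup -> Dosage -> Severity <- Treatment -> Adherence -> Comorbidity -> PriorTherapy
  P4: Hospital <- AgeGroup -> Dosage -> Severity <- Adherence -> Comorbidity -> PriorTherapy
  P5: Hospital <- AgeGroup -> PriorTherapy
The empty set is not sufficient: P5 (Hospital <- AgeGroup -> PriorTherapy) has no collider blocking it and no conditioned non-collider, so it is open.
Try {AgeGroup}:
  P1: blocked at chain node AgeGroup ∈ conditioning set.
  P2: blocked at chain node AgeGroup ∈ conditioning set.
  P3: blocked at fork node AgeGroup ∈ conditioning set.
  P4: blocked at fork node AgeGroup ∈ conditioning set.
  P5: blocked at fork node AgeGroup ∈ conditioning set.
{AgeGroup} contains no descendant of Hospital and blocks every backdoor path.
No other singleton works — e.g. {Outcome} leaves P5 open — so {AgeGroup} is the unique smallest valid adjustment set.

{AgeGroup}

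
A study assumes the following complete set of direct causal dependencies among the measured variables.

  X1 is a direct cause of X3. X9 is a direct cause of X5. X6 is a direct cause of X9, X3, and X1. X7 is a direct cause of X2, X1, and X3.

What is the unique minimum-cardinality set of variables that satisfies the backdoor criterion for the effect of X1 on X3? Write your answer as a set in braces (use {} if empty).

{X6, X7}

Variables eligible for adjustment (non-descendants of X1, excluding X1 and X3): {X2, X5, X6, X7, X9}.
Backdoor paths from X1 to X3:
  P1: X1 <- X6 -> X3
  P2: X1 <- X7 -> X3
The empty set is not sufficient: P1 (X1 <- X6 -> X3) has no collider blocking it and no conditioned non-collider, so it is open.
Try {X6, X7}:
  P1: blocked at fork node X6 ∈ conditioning set.
  P2: blocked at fork node X7 ∈ conditioning set.
{X6, X7} contains no descendant of X1 and blocks every backdoor path.
Every element of {X6, X7} is needed (dropping X6 leaves P1 open; dropping X7 leaves P2 open), so no proper subset is valid.
Among all size-2 subsets of the eligible variables, only {X6, X7} blocks every backdoor path, so it is the unique smallest valid adjustment set.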